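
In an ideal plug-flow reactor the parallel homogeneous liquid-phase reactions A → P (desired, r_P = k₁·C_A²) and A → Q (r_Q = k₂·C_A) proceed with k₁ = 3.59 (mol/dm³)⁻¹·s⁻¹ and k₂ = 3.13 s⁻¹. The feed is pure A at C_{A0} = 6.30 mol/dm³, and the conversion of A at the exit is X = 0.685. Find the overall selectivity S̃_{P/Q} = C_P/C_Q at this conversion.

4.38

C_A = C_{A0}(1−X) = 1.984 mol/dm³.
Along a PFR/batch, dC_Q/dC_A = −r_Q/(r_P+r_Q) = −k₂/(k₂+k₁·C_A).
Integrating from C_{A0} to C_A: C_Q = (3.13/3.59)·ln[(3.13+3.59·6.30)/(3.13+3.59·1.98)] = 0.8719·ln(25.75/10.25) = 0.8027 mol/dm³.
Then C_P = (C_{A0}−C_A) − C_Q = 4.316 − 0.8027 = 3.513 mol/dm³.
S̃_{P/Q} = C_P/C_Q = 3.513/0.8027 = 4.38.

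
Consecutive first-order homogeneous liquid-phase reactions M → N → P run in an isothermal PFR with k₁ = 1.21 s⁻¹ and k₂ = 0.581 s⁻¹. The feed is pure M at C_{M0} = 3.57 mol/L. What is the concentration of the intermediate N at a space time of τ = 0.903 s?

1.76 mol/L

The intermediate concentration in a first-order A→B→C sequence is C_N = k₁C_{M0}(e^(−k₁τ) − e^(−k₂τ))/(k₂−k₁).
e^(−k₁τ) = e^(−1.21×0.903) = e^(−1.093) = 0.3353; e^(−k₂τ) = e^(−0.5246) = 0.5918.
C_N = 1.21×3.57/(0.581−1.21) × (0.3353−0.5918) = (-6.868)×(-0.2564) = 1.761 mol/L.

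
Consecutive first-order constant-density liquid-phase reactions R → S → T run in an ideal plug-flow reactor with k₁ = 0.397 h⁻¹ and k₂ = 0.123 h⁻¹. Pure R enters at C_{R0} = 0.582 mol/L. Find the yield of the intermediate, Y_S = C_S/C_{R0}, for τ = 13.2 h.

The intermediate concentration in a first-order A→B→C sequence is C_S = k₁C_{R0}(e^(−k₁τ) − e^(−k₂τ))/(k₂−k₁).
e^(−k₁τ) = e^(−0.397×13.2) = e^(−5.240) = 0.005298; e^(−k₂τ) = e^(−1.624) = 0.1972.
C_S = 0.397×0.582/(0.123−0.397) × (0.005298−0.1972) = (-0.8433)×(-0.1919) = 0.1618 mol/L.
Y_S = C_S/C_{R0} = 0.1618/0.582 = 0.278.

0.278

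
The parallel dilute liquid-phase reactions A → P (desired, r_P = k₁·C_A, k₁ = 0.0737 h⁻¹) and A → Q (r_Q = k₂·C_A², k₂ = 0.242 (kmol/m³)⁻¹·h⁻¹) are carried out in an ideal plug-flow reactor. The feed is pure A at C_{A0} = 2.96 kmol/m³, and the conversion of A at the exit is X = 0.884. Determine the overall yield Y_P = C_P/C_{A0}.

0.166

C_A = C_{A0}(1−X) = 0.3434 kmol/m³.
Along a PFR/batch, dC_P/dC_A = −r_P/(r_P+r_Q) = −k₁/(k₁+k₂·C_A).
Integrating from C_{A0} to C_A: C_P = (0.0737/0.242)·ln[(0.0737+0.242·2.96)/(0.0737+0.242·0.343)] = 0.3045·ln(0.7900/0.1568) = 0.4925 kmol/m³.
Y_P = C_P/C_{A0} = 0.4925/2.96 = 0.166.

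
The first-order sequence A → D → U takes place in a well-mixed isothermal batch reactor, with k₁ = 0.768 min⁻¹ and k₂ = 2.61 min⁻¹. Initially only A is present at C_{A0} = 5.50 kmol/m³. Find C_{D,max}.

At the optimum, C_{D,max}/C_{A0} = (k₁/k₂)^[k₂/(k₂−k₁)].
= (0.768/2.61)^(2.61/(2.61−0.768)) = (0.2943)^(1.417) = 0.1767.
C_{D,max} = 0.1767×5.50 = 0.972 kmol/m³.

0.972 kmol/m³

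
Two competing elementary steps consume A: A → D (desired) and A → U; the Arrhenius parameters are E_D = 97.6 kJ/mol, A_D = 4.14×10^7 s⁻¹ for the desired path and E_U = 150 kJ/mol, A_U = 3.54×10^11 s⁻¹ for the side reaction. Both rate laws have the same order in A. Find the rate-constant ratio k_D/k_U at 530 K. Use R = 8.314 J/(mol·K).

k_D/k_U = (A_D/A_U)·exp[−(E_D−E_U)/(RT)] = (A_D/A_U)·exp[(E_U−E_D)/(RT)].
(E_U−E_D)/(RT) = (150−97.6)×10³/(8.314×530) = 52400/4406 = 11.89.
k_D/k_U = (4.14×10^7/3.54×10^11)·exp(11.89) = 1.169×10^-4 × 1.461×10^5 = 17.1.
Since E_D < E_U, lowering the temperature improves selectivity toward D.

17.1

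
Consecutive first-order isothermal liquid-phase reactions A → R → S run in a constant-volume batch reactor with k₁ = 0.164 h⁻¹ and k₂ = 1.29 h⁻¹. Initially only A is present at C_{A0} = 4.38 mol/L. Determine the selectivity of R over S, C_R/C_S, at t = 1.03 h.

1.19

For first-order series with pure A initially, C_R(t) = k₁C_{A0}/(k₂−k₁)·(e^(−k₁t) − e^(−k₂t)).
e^(−k₁t) = e^(−0.164×1.03) = e^(−0.1689) = 0.8446; e^(−k₂t) = e^(−1.329) = 0.2648.
C_R = 0.164×4.38/(1.29−0.164) × (0.8446−0.2648) = 0.6379×0.5798 = 0.3698 mol/L.
C_A = C_{A0}e^(−k₁t) = 3.699 mol/L, so C_S = C_{A0}−C_A−C_R = 0.3109 mol/L; C_R/C_S = 1.19.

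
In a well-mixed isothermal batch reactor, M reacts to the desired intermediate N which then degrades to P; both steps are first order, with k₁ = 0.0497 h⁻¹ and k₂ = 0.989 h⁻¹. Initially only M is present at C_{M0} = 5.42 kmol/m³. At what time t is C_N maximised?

3.18 h

The intermediate peaks when r₁ = r₂, i.e. k₁e^(−k₁t) = k₂e^(−k₂t), giving t_opt = ln(k₂/k₁)/(k₂−k₁).
= ln(0.989/0.0497)/(0.989−0.0497) = ln(19.90)/0.9393 = 2.991/0.9393 = 3.18 h.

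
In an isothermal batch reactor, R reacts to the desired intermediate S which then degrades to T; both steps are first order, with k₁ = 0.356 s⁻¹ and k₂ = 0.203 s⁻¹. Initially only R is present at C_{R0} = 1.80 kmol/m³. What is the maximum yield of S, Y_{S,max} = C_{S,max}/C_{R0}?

At the optimum, C_{S,max}/C_{R0} = (k₁/k₂)^[k₂/(k₂−k₁)].
= (0.356/0.203)^(0.203/(0.203−0.356)) = (1.754)^(-1.327) = 0.4746.

0.475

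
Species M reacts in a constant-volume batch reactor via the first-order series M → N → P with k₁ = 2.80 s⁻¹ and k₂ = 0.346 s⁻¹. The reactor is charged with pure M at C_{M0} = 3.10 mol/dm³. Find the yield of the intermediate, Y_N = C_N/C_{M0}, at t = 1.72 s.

0.620

For first-order series with pure M initially, C_N(t) = k₁C_{M0}/(k₂−k₁)·(e^(−k₁t) − e^(−k₂t)).
e^(−k₁t) = e^(−2.80×1.72) = e^(−4.816) = 0.008099; e^(−k₂t) = e^(−0.5951) = 0.5515.
C_N = 2.80×3.10/(0.346−2.80) × (0.008099−0.5515) = (-3.537)×(-0.5434) = 1.922 mol/dm³.
Y_N = C_N/C_{M0} = 1.922/3.10 = 0.620.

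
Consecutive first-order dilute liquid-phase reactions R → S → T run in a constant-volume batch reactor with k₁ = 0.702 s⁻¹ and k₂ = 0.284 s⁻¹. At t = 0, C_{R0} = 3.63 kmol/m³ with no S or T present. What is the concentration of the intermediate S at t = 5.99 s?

1.02 kmol/m³

For first-order series with pure R initially, C_S(t) = k₁C_{R0}/(k₂−k₁)·(e^(−k₁t) − e^(−k₂t)).
e^(−k₁t) = e^(−0.702×5.99) = e^(−4.205) = 0.01492; e^(−k₂t) = e^(−1.701) = 0.1825.
C_S = 0.702×3.63/(0.284−0.702) × (0.01492−0.1825) = (-6.096)×(-0.1676) = 1.021 kmol/m³.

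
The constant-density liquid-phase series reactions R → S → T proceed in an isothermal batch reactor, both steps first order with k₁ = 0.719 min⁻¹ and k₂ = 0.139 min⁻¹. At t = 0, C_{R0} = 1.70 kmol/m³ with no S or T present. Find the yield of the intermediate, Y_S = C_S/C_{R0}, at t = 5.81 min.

0.534

The intermediate concentration in a first-order A→B→C sequence is C_S = k₁C_{R0}(e^(−k₁t) − e^(−k₂t))/(k₂−k₁).
e^(−k₁t) = e^(−0.719×5.81) = e^(−4.177) = 0.01534; e^(−k₂t) = e^(−0.8076) = 0.4459.
C_S = 0.719×1.70/(0.139−0.719) × (0.01534−0.4459) = (-2.107)×(-0.4306) = 0.9074 kmol/m³.
Y_S = C_S/C_{R0} = 0.9074/1.70 = 0.534.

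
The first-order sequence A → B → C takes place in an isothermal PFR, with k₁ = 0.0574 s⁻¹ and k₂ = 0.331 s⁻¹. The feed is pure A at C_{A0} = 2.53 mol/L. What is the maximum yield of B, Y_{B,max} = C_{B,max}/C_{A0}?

At the optimum, C_{B,max}/C_{A0} = (k₁/k₂)^[k₂/(k₂−k₁)].
= (0.0574/0.331)^(0.331/(0.331−0.0574)) = (0.1734)^(1.210) = 0.1201.

0.120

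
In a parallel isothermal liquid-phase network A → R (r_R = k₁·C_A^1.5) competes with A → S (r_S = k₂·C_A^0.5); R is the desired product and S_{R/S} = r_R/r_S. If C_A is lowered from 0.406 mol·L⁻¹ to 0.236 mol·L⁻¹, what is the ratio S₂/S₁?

S_{R/S} = (k₁/k₂)·C_A, so S₂/S₁ = (C_{A,2}/C_{A,1}).
= 0.236/0.406 = 0.581.

0.581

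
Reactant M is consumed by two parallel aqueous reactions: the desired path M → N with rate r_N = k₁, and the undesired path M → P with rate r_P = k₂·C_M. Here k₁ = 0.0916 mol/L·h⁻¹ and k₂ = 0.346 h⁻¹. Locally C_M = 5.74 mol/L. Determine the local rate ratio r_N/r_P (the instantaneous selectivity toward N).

0.0461

S_{N/P} = r_N/r_P = (k₁)/(k₂·C_M) = (k₁/k₂)·C_M⁻¹.
= (0.0916) / (0.346×5.740) = 0.09160/1.986 = 0.0461.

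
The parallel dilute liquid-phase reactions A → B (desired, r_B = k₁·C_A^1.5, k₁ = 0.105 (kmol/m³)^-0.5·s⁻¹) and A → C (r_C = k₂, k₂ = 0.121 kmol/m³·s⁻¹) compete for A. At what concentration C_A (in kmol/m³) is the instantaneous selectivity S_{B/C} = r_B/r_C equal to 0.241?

S_{B/C} = (k₁/k₂)·C_A^1.5 ⇒ C_A = (S·k₂/k₁)^(1/1.5).
= (0.241×0.121/0.105)^(0.6667) = (0.2777)^(0.6667) = 0.426 kmol/m³.

0.426 kmol/m³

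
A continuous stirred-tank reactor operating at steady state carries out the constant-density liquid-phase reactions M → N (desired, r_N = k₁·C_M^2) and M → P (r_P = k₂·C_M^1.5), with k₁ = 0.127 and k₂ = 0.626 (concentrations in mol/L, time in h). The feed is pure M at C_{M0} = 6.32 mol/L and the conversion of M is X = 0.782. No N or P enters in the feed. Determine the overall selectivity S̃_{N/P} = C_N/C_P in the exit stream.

0.238

Exit C_M = C_{M0}(1−X) = 6.32×0.218 = 1.378 mol/L.
In a CSTR the entire volume is at exit conditions, so r_N = 0.127×1.378^2 = 0.2411 and r_P = 0.626×1.378^1.5 = 1.012.
Overall selectivity = C_N/C_P = r_Nτ/(r_Pτ) = r_N/r_P = 0.238.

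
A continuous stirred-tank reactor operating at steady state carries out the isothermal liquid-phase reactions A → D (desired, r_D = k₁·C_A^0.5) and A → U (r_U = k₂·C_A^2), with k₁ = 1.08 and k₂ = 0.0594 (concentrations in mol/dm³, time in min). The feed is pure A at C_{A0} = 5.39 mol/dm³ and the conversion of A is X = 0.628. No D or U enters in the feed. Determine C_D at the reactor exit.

2.93 mol/dm³

Exit C_A = C_{A0}(1−X) = 5.39×0.372 = 2.005 mol/dm³.
Rates in a CSTR are evaluated at the outlet concentration: r_D = 1.08×2.005^0.5 = 1.529, r_U = 0.0594×2.005^2 = 0.2388.
Fraction of consumed A going to D: r_D/(r_D+r_U) = 0.8649.
C_D = 0.8649·C_{A0}·X = 0.8649×5.39×0.628 = 2.93 mol/dm³.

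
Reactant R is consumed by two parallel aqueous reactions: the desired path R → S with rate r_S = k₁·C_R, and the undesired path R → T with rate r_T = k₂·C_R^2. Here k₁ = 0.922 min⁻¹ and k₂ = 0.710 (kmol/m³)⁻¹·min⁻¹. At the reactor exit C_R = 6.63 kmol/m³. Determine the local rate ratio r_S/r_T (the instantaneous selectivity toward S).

0.196

S_{S/T} = r_S/r_T = (k₁·C_R)/(k₂·C_R^2) = (k₁/k₂)·C_R⁻¹.
= (0.922×6.630) / (0.710×6.630^2) = 6.113/31.21 = 0.196.
The undesired path is higher order in R, so low C_R (CSTR or dilute feed) favours S.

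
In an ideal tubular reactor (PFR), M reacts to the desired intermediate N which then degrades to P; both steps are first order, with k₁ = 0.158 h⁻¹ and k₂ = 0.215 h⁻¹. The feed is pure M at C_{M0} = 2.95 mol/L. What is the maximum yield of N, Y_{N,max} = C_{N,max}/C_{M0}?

Evaluating C_N at τ_opt = ln(k₂/k₁)/(k₂−k₁) gives C_{N,max}/C_{M0} = (k₁/k₂)^[k₂/(k₂−k₁)].
= (0.158/0.215)^(0.215/(0.215−0.158)) = (0.7349)^(3.772) = 0.3129.

0.313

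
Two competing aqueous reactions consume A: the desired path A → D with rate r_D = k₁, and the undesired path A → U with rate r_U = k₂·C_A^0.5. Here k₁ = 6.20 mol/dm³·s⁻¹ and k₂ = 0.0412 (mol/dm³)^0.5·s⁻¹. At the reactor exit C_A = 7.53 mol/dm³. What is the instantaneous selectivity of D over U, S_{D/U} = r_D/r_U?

54.8

S_{D/U} = r_D/r_U = (k₁)/(k₂·C_A^0.5) = (k₁/k₂)·C_A^-0.5.
= (6.20) / (0.0412×7.530^0.5) = 6.200/0.1131 = 54.8.
The undesired path is higher order in A, so low C_A (CSTR or dilute feed) favours D.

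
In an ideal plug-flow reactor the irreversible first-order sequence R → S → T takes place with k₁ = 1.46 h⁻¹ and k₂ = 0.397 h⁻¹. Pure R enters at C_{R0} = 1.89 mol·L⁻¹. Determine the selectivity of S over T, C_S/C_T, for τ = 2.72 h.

0.815

For first-order series with pure R initially, C_S(τ) = k₁C_{R0}/(k₂−k₁)·(e^(−k₁τ) − e^(−k₂τ)).
e^(−k₁τ) = e^(−1.46×2.72) = e^(−3.971) = 0.01885; e^(−k₂τ) = e^(−1.080) = 0.3396.
C_S = 1.46×1.89/(0.397−1.46) × (0.01885−0.3396) = (-2.596)×(-0.3208) = 0.8327 mol·L⁻¹.
C_R = C_{R0}e^(−k₁τ) = 0.03563 mol·L⁻¹, so C_T = C_{R0}−C_R−C_S = 1.022 mol·L⁻¹; C_S/C_T = 0.815.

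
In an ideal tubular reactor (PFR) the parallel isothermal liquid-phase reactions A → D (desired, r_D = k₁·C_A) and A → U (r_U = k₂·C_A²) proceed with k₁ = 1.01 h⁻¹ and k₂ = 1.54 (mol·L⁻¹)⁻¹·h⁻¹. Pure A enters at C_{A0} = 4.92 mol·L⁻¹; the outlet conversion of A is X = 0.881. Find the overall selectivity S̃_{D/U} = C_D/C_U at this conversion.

C_A = C_{A0}(1−X) = 0.5855 mol·L⁻¹.
Along a PFR/batch, dC_D/dC_A = −r_D/(r_D+r_U) = −k₁/(k₁+k₂·C_A).
Integrating from C_{A0} to C_A: C_D = (1.01/1.54)·ln[(1.01+1.54·4.92)/(1.01+1.54·0.585)] = 0.6558·ln(8.587/1.912) = 0.9853 mol·L⁻¹.
C_U = (C_{A0}−C_A)−C_D = 3.349 mol·L⁻¹; S̃_{D/U} = 0.9853/3.349 = 0.294.

0.294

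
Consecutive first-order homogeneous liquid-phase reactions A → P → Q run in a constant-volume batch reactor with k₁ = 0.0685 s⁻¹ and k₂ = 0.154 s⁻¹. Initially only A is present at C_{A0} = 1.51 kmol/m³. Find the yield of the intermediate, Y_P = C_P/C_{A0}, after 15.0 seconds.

0.207

For first-order series with pure A initially, C_P(t) = k₁C_{A0}/(k₂−k₁)·(e^(−k₁t) − e^(−k₂t)).
e^(−k₁t) = e^(−0.0685×15.0) = e^(−1.028) = 0.3579; e^(−k₂t) = e^(−2.310) = 0.09926.
C_P = 0.0685×1.51/(0.154−0.0685) × (0.3579−0.09926) = 1.210×0.2586 = 0.3129 kmol/m³.
Y_P = C_P/C_{A0} = 0.3129/1.51 = 0.207.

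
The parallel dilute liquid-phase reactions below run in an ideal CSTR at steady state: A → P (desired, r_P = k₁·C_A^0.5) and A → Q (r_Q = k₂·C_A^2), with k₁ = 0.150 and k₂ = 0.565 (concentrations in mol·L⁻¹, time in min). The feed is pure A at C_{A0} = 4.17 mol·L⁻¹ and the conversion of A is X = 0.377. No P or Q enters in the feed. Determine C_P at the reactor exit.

Exit C_A = C_{A0}(1−X) = 4.17×0.623 = 2.598 mol·L⁻¹.
Rates in a CSTR are evaluated at the outlet concentration: r_P = 0.150×2.598^0.5 = 0.2418, r_Q = 0.565×2.598^2 = 3.813.
Fraction of consumed A going to P: r_P/(r_P+r_Q) = 0.05962.
C_P = 0.05962·C_{A0}·X = 0.05962×4.17×0.377 = 0.0937 mol·L⁻¹.

0.0937 mol·L⁻¹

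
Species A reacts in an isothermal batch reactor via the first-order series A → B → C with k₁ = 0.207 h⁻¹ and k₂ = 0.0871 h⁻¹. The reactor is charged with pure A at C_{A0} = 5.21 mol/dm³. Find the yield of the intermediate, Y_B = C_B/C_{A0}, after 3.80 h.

For first-order series with pure A initially, C_B(t) = k₁C_{A0}/(k₂−k₁)·(e^(−k₁t) − e^(−k₂t)).
e^(−k₁t) = e^(−0.207×3.80) = e^(−0.7866) = 0.4554; e^(−k₂t) = e^(−0.3310) = 0.7182.
C_B = 0.207×5.21/(0.0871−0.207) × (0.4554−0.7182) = (-8.995)×(-0.2628) = 2.364 mol/dm³.
Y_B = C_B/C_{A0} = 2.364/5.21 = 0.454.

0.454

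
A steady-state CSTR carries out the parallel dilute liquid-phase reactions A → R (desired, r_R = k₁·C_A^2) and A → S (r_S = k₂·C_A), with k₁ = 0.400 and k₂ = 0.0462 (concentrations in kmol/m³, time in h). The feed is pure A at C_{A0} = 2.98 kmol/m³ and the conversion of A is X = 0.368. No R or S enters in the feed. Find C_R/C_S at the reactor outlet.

Exit C_A = C_{A0}(1−X) = 2.98×0.632 = 1.883 kmol/m³.
A CSTR operates uniformly at the exit composition, giving r_R = 1.419 and r_S = 0.08701 (each k·C_A^n at C_A = 1.883).
Overall selectivity = C_R/C_S = r_Rτ/(r_Sτ) = r_R/r_S = 16.3.

16.3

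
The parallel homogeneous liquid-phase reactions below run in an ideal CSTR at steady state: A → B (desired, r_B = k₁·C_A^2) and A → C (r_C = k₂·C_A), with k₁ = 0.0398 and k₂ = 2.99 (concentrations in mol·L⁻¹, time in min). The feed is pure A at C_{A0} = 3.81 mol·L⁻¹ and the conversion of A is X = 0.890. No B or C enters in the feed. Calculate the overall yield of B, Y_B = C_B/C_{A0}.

Exit C_A = C_{A0}(1−X) = 3.81×0.110 = 0.4191 mol·L⁻¹.
In a CSTR the entire volume is at exit conditions, so r_B = 0.0398×0.4191^2 = 0.006991 and r_C = 2.99×0.4191 = 1.253.
Fraction of consumed A going to B: r_B/(r_B+r_C) = 0.005548.
C_B = 0.005548·C_{A0}·X = 0.005548×3.81×0.890 = 0.0188 mol·L⁻¹; Y_B = C_B/C_{A0} = 0.00494.

0.00494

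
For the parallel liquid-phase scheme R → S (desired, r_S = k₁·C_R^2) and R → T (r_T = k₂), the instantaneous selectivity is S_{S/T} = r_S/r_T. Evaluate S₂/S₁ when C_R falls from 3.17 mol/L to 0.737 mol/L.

S_{S/T} = (k₁/k₂)·C_R^2, so S₂/S₁ = (C_{R,2}/C_{R,1})^2.
= (0.737/3.17)^2 = (0.2325)^2 = 0.0541.

0.0541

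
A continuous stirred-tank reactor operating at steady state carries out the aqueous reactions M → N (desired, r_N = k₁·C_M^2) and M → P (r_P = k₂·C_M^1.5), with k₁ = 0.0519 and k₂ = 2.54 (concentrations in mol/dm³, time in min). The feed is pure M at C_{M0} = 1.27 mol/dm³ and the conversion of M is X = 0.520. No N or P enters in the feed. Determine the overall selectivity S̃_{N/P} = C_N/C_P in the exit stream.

Exit C_M = C_{M0}(1−X) = 1.27×0.480 = 0.6096 mol/dm³.
In a CSTR the entire volume is at exit conditions, so r_N = 0.0519×0.6096^2 = 0.01929 and r_P = 2.54×0.6096^1.5 = 1.209.
Overall selectivity = C_N/C_P = r_Nτ/(r_Pτ) = r_N/r_P = 0.0160.

0.0160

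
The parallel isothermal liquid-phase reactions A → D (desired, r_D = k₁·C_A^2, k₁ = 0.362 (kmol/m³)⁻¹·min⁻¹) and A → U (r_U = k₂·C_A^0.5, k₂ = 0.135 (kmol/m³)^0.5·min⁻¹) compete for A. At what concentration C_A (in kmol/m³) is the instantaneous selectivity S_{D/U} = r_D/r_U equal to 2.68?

S_{D/U} = (k₁/k₂)·C_A^1.5 ⇒ C_A = (S·k₂/k₁)^(1/1.5).
= (2.68×0.135/0.362)^(0.6667) = (0.9994)^(0.6667) = 1.00 kmol/m³.

1.00 kmol/m³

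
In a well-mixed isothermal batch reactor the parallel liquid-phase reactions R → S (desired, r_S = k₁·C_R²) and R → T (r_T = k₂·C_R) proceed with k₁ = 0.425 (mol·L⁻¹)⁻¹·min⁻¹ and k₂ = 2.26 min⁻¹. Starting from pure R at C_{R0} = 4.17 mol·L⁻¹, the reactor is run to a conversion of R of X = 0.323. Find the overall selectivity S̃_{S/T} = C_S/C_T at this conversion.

C_R = C_{R0}(1−X) = 2.823 mol·L⁻¹.
Along a PFR/batch, dC_T/dC_R = −r_T/(r_S+r_T) = −k₂/(k₂+k₁·C_R).
Integrating from C_{R0} to C_R: C_T = (2.26/0.425)·ln[(2.26+0.425·4.17)/(2.26+0.425·2.82)] = 5.318·ln(4.032/3.460) = 0.8142 mol·L⁻¹.
Then C_S = (C_{R0}−C_R) − C_T = 1.347 − 0.8142 = 0.5327 mol·L⁻¹.
S̃_{S/T} = C_S/C_T = 0.5327/0.8142 = 0.654.

0.654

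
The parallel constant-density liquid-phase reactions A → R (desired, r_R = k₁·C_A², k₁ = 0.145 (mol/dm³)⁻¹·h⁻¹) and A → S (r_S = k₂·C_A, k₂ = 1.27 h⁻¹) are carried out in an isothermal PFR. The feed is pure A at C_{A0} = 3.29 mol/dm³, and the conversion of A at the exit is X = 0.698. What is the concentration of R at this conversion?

C_A = C_{A0}(1−X) = 0.9936 mol/dm³.
Along a PFR/batch, dC_S/dC_A = −r_S/(r_R+r_S) = −k₂/(k₂+k₁·C_A).
Integrating from C_{A0} to C_A: C_S = (1.27/0.145)·ln[(1.27+0.145·3.29)/(1.27+0.145·0.994)] = 8.759·ln(1.747/1.414) = 1.852 mol/dm³.
Then C_R = (C_{A0}−C_A) − C_S = 2.296 − 1.852 = 0.4443 mol/dm³.

0.444 mol/dm³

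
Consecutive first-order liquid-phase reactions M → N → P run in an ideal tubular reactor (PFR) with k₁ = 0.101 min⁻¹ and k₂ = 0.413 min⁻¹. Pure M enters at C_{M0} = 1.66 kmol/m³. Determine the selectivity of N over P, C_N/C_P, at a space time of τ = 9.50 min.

Solving the coupled first-order balances gives C_N(τ) = [k₁/(k₂−k₁)]·C_{M0}·(e^(−k₁τ) − e^(−k₂τ)).
e^(−k₁τ) = e^(−0.101×9.50) = e^(−0.9595) = 0.3831; e^(−k₂τ) = e^(−3.923) = 0.01977.
C_N = 0.101×1.66/(0.413−0.101) × (0.3831−0.01977) = 0.5374×0.3633 = 0.1952 kmol/m³.
C_M = C_{M0}e^(−k₁τ) = 0.6359 kmol/m³, so C_P = C_{M0}−C_M−C_N = 0.8288 kmol/m³; C_N/C_P = 0.236.

0.236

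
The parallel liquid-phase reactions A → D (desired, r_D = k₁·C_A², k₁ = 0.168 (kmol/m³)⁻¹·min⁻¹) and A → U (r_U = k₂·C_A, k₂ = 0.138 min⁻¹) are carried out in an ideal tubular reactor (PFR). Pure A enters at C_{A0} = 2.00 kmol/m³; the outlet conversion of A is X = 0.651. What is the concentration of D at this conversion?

C_A = C_{A0}(1−X) = 0.6980 kmol/m³.
Along a PFR/batch, dC_U/dC_A = −r_U/(r_D+r_U) = −k₂/(k₂+k₁·C_A).
Integrating from C_{A0} to C_A: C_U = (0.138/0.168)·ln[(0.138+0.168·2.00)/(0.138+0.168·0.698)] = 0.8214·ln(0.4740/0.2553) = 0.5084 kmol/m³.
Then C_D = (C_{A0}−C_A) − C_U = 1.302 − 0.5084 = 0.7936 kmol/m³.

0.794 kmol/m³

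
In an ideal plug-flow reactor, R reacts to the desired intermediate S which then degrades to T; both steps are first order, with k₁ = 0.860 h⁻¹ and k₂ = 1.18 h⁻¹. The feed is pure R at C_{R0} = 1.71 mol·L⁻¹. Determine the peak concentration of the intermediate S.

At the optimum, C_{S,max}/C_{R0} = (k₁/k₂)^[k₂/(k₂−k₁)].
= (0.860/1.18)^(1.18/(1.18−0.860)) = (0.7288)^(3.688) = 0.3115.
C_{S,max} = 0.3115×1.71 = 0.533 mol·L⁻¹.

0.533 mol·L⁻¹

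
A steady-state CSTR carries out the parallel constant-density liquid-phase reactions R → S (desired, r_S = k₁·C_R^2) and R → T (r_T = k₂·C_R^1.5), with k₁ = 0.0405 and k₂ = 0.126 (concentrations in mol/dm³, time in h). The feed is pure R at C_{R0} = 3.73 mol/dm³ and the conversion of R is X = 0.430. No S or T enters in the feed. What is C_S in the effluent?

0.512 mol/dm³

Exit C_R = C_{R0}(1−X) = 3.73×0.570 = 2.126 mol/dm³.
In a CSTR the entire volume is at exit conditions, so r_S = 0.0405×2.126^2 = 0.1831 and r_T = 0.126×2.126^1.5 = 0.3906.
Fraction of consumed R going to S: r_S/(r_S+r_T) = 0.3191.
C_S = 0.3191·C_{R0}·X = 0.3191×3.73×0.430 = 0.512 mol/dm³.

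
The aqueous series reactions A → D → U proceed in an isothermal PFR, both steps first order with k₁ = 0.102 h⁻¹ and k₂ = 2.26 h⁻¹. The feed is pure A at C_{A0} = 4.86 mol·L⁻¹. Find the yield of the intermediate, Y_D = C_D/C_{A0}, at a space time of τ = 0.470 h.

0.0287

The intermediate concentration in a first-order A→B→C sequence is C_D = k₁C_{A0}(e^(−k₁τ) − e^(−k₂τ))/(k₂−k₁).
e^(−k₁τ) = e^(−0.102×0.470) = e^(−0.04794) = 0.9532; e^(−k₂τ) = e^(−1.062) = 0.3457.
C_D = 0.102×4.86/(2.26−0.102) × (0.9532−0.3457) = 0.2297×0.6075 = 0.1395 mol·L⁻¹.
Y_D = C_D/C_{A0} = 0.1395/4.86 = 0.0287.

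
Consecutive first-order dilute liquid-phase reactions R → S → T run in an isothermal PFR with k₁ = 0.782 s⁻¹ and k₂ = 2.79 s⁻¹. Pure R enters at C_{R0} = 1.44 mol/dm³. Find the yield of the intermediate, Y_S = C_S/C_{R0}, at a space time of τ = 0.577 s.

Solving the coupled first-order balances gives C_S(τ) = [k₁/(k₂−k₁)]·C_{R0}·(e^(−k₁τ) − e^(−k₂τ)).
e^(−k₁τ) = e^(−0.782×0.577) = e^(−0.4512) = 0.6369; e^(−k₂τ) = e^(−1.610) = 0.1999.
C_S = 0.782×1.44/(2.79−0.782) × (0.6369−0.1999) = 0.5608×0.4369 = 0.2450 mol/dm³.
Y_S = C_S/C_{R0} = 0.2450/1.44 = 0.170.

0.170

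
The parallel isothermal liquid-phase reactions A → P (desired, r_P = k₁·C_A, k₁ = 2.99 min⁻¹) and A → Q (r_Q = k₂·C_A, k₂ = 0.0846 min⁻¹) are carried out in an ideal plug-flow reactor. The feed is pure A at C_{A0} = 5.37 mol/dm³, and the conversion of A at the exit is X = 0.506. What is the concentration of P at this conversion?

C_A = C_{A0}(1−X) = 2.653 mol/dm³.
Both paths are first order in A, so the instantaneous fraction to P is constant: dC_P/d(−C_A) = k₁/(k₁+k₂) = 0.9725.
C_P = 0.9725·(C_{A0}−C_A) = 0.9725×2.717 = 2.64 mol/dm³.

2.64 mol/dm³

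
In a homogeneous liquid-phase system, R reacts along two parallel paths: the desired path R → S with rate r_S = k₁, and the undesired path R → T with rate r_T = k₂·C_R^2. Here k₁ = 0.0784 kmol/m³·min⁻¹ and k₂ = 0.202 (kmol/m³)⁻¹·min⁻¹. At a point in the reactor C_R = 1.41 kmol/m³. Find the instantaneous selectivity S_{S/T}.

S_{S/T} = r_S/r_T = (k₁)/(k₂·C_R^2) = (k₁/k₂)·C_R^-2.
= (0.0784) / (0.202×1.410^2) = 0.07840/0.4016 = 0.195.

0.195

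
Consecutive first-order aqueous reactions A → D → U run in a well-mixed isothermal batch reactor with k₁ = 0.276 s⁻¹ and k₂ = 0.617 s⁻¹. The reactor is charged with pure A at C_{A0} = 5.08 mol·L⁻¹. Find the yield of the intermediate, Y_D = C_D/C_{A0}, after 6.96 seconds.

0.108

Solving the coupled first-order balances gives C_D(t) = [k₁/(k₂−k₁)]·C_{A0}·(e^(−k₁t) − e^(−k₂t)).
e^(−k₁t) = e^(−0.276×6.96) = e^(−1.921) = 0.1465; e^(−k₂t) = e^(−4.294) = 0.01365.
C_D = 0.276×5.08/(0.617−0.276) × (0.1465−0.01365) = 4.112×0.1328 = 0.5461 mol·L⁻¹.
Y_D = C_D/C_{A0} = 0.5461/5.08 = 0.108.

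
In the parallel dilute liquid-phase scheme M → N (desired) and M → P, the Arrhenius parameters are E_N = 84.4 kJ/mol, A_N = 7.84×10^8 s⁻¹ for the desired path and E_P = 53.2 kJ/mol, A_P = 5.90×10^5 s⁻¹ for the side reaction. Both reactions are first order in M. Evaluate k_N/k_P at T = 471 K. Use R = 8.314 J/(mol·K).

0.460

Since both paths have the same order in M, the concentration cancels and S_{N/P} = k_N/k_P = (A_N/A_P)·exp[(E_P−E_N)/(RT)].
(E_P−E_N)/(RT) = (53.2−84.4)×10³/(8.314×471) = -31200/3916 = -7.968.
k_N/k_P = (7.84×10^8/5.90×10^5)·exp(-7.968) = 1329 × 3.465×10^-4 = 0.460.
Since E_N > E_P, raising the temperature improves selectivity toward N.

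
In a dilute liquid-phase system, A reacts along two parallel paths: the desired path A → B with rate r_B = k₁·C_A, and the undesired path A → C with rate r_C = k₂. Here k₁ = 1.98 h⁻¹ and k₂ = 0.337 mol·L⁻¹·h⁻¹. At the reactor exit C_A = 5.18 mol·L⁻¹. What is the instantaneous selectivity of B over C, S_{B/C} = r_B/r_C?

S_{B/C} = r_B/r_C = (k₁·C_A)/(k₂) = (k₁/k₂)·C_A.
= (1.98×5.180) / (0.337) = 10.26/0.3370 = 30.4.
Since the desired path is higher order in A, keeping C_A high (PFR or concentrated feed) favours B.

30.4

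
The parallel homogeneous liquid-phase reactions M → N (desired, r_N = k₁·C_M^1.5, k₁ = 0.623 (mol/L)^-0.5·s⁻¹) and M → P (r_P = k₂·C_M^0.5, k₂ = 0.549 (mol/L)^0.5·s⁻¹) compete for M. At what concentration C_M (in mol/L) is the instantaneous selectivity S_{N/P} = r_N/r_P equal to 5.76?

5.08 mol/L

S_{N/P} = (k₁/k₂)·C_M ⇒ C_M = S·k₂/k₁.
= 5.76×0.549/0.623 = 5.08 mol/L.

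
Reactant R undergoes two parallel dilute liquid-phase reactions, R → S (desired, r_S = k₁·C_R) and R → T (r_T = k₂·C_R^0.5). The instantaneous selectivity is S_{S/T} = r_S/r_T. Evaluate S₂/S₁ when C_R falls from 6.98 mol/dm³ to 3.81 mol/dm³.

S_{S/T} = (k₁/k₂)·C_R^0.5, so S₂/S₁ = (C_{R,2}/C_{R,1})^0.5.
= (3.81/6.98)^0.5 = (0.5458)^0.5 = 0.739.
Selectivity toward S falls as C_R falls — high-concentration operation is favoured.

0.739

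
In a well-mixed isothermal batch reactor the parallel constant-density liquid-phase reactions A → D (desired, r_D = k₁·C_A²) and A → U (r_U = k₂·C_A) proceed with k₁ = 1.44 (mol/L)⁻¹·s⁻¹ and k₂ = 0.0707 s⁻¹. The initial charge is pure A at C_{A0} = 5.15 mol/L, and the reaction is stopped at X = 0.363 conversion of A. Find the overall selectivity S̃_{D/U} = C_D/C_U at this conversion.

84.4

C_A = C_{A0}(1−X) = 3.281 mol/L.
Along a PFR/batch, dC_U/dC_A = −r_U/(r_D+r_U) = −k₂/(k₂+k₁·C_A).
Integrating from C_{A0} to C_A: C_U = (0.0707/1.44)·ln[(0.0707+1.44·5.15)/(0.0707+1.44·3.28)] = 0.04910·ln(7.487/4.795) = 0.02188 mol/L.
Then C_D = (C_{A0}−C_A) − C_U = 1.869 − 0.02188 = 1.848 mol/L.
S̃_{D/U} = C_D/C_U = 1.848/0.02188 = 84.4.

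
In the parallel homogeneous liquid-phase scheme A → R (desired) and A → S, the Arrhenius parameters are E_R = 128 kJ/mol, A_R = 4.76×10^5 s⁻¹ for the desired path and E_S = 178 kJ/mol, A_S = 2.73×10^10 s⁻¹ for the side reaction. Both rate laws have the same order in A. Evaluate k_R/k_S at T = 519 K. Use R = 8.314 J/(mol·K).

Since both paths have the same order in A, the concentration cancels and S_{R/S} = k_R/k_S = (A_R/A_S)·exp[(E_S−E_R)/(RT)].
(E_S−E_R)/(RT) = (178−128)×10³/(8.314×519) = 50000/4315 = 11.59.
k_R/k_S = (4.76×10^5/2.73×10^10)·exp(11.59) = 1.744×10^-5 × 1.078×10^5 = 1.88.
Since E_R < E_S, lowering the temperature improves selectivity toward R.

1.88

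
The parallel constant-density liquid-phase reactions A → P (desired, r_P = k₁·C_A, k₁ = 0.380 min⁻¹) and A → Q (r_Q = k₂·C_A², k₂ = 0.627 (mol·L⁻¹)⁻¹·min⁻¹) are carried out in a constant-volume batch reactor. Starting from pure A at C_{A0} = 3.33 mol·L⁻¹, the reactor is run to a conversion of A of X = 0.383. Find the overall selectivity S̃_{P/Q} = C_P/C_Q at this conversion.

C_A = C_{A0}(1−X) = 2.055 mol·L⁻¹.
Along a PFR/batch, dC_P/dC_A = −r_P/(r_P+r_Q) = −k₁/(k₁+k₂·C_A).
Integrating from C_{A0} to C_A: C_P = (0.380/0.627)·ln[(0.380+0.627·3.33)/(0.380+0.627·2.05)] = 0.6061·ln(2.468/1.668) = 0.2373 mol·L⁻¹.
C_Q = (C_{A0}−C_A)−C_P = 1.038 mol·L⁻¹; S̃_{P/Q} = 0.2373/1.038 = 0.229.

0.229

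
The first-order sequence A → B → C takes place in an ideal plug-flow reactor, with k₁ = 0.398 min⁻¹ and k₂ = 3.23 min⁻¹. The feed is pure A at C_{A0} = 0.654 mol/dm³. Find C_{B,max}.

0.0600 mol/dm³

At the optimum, C_{B,max}/C_{A0} = (k₁/k₂)^[k₂/(k₂−k₁)].
= (0.398/3.23)^(3.23/(3.23−0.398)) = (0.1232)^(1.141) = 0.09181.
C_{B,max} = 0.09181×0.654 = 0.0600 mol/dm³.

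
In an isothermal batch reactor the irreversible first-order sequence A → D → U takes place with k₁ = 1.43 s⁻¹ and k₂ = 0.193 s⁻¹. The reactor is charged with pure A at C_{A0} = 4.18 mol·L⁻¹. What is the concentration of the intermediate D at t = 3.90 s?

2.26 mol·L⁻¹

Solving the coupled first-order balances gives C_D(t) = [k₁/(k₂−k₁)]·C_{A0}·(e^(−k₁t) − e^(−k₂t)).
e^(−k₁t) = e^(−1.43×3.90) = e^(−5.577) = 0.003784; e^(−k₂t) = e^(−0.7527) = 0.4711.
C_D = 1.43×4.18/(0.193−1.43) × (0.003784−0.4711) = (-4.832)×(-0.4673) = 2.258 mol·L⁻¹.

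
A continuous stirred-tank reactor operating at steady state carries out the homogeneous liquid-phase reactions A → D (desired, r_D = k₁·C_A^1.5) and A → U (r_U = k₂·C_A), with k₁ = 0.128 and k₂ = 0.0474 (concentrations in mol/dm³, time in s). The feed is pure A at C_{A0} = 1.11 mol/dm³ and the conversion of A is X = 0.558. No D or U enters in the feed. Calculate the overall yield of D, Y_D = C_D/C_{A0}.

0.365

Exit C_A = C_{A0}(1−X) = 1.11×0.442 = 0.4906 mol/dm³.
Rates in a CSTR are evaluated at the outlet concentration: r_D = 0.128×0.4906^1.5 = 0.04399, r_U = 0.0474×0.4906 = 0.02326.
Fraction of consumed A going to D: r_D/(r_D+r_U) = 0.6542.
C_D = 0.6542·C_{A0}·X = 0.6542×1.11×0.558 = 0.405 mol/dm³; Y_D = C_D/C_{A0} = 0.365.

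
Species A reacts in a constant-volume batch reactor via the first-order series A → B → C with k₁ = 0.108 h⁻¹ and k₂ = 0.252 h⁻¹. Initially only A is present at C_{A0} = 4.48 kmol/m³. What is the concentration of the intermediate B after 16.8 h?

0.499 kmol/m³

For first-order series with pure A initially, C_B(t) = k₁C_{A0}/(k₂−k₁)·(e^(−k₁t) − e^(−k₂t)).
e^(−k₁t) = e^(−0.108×16.8) = e^(−1.814) = 0.1629; e^(−k₂t) = e^(−4.234) = 0.01450.
C_B = 0.108×4.48/(0.252−0.108) × (0.1629−0.01450) = 3.360×0.1484 = 0.4987 kmol/m³.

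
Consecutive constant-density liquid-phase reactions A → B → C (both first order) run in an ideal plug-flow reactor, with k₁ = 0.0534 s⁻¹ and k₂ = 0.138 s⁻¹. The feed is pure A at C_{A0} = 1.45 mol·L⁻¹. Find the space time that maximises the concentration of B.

The intermediate peaks when r₁ = r₂, i.e. k₁e^(−k₁τ) = k₂e^(−k₂τ), giving τ_opt = ln(k₂/k₁)/(k₂−k₁).
= ln(0.138/0.0534)/(0.138−0.0534) = ln(2.584)/0.08460 = 0.9494/0.08460 = 11.2 s.

11.2 s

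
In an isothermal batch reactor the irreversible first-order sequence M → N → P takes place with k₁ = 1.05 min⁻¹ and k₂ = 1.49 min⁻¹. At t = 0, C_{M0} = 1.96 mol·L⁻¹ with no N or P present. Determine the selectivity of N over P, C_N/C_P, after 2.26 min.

0.183

For first-order series with pure M initially, C_N(t) = k₁C_{M0}/(k₂−k₁)·(e^(−k₁t) − e^(−k₂t)).
e^(−k₁t) = e^(−1.05×2.26) = e^(−2.373) = 0.09320; e^(−k₂t) = e^(−3.367) = 0.03448.
C_N = 1.05×1.96/(1.49−1.05) × (0.09320−0.03448) = 4.677×0.05872 = 0.2747 mol·L⁻¹.
C_M = C_{M0}e^(−k₁t) = 0.1827 mol·L⁻¹, so C_P = C_{M0}−C_M−C_N = 1.503 mol·L⁻¹; C_N/C_P = 0.183.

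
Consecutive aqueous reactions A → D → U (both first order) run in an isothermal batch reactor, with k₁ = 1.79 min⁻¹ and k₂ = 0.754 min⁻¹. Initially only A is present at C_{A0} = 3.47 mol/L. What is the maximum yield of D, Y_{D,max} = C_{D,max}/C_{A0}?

For a first-order series the maximum intermediate yield is C_{D,max}/C_{A0} = (k₁/k₂)^[k₂/(k₂−k₁)].
= (1.79/0.754)^(0.754/(0.754−1.79)) = (2.374)^(-0.7278) = 0.5330.

0.533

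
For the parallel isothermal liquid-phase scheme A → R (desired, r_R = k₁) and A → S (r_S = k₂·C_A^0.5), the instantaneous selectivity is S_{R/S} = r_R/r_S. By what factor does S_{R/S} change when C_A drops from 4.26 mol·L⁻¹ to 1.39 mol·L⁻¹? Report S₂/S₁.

S_{R/S} = (k₁/k₂)·C_A^-0.5, so S₂/S₁ = (C_{A,2}/C_{A,1})^-0.5.
= (1.39/4.26)^(-0.5) = (0.3263)^(-0.5) = 1.75.
Selectivity toward R rises as C_A falls — low-concentration operation is favoured.

1.75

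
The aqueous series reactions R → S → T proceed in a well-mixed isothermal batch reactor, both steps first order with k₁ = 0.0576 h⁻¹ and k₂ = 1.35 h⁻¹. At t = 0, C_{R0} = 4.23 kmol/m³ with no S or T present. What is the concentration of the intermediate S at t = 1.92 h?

Solving the coupled first-order balances gives C_S(t) = [k₁/(k₂−k₁)]·C_{R0}·(e^(−k₁t) − e^(−k₂t)).
e^(−k₁t) = e^(−0.0576×1.92) = e^(−0.1106) = 0.8953; e^(−k₂t) = e^(−2.592) = 0.07487.
C_S = 0.0576×4.23/(1.35−0.0576) × (0.8953−0.07487) = 0.1885×0.8204 = 0.1547 kmol/m³.

0.155 kmol/m³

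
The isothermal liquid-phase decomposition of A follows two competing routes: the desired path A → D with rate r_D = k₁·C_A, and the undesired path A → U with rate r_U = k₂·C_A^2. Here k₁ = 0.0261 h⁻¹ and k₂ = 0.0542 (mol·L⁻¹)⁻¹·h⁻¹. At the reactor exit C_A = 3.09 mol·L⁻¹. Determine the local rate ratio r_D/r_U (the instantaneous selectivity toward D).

0.156

S_{D/U} = r_D/r_U = (k₁·C_A)/(k₂·C_A^2) = (k₁/k₂)·C_A⁻¹.
= (0.0261×3.090) / (0.0542×3.090^2) = 0.08065/0.5175 = 0.156.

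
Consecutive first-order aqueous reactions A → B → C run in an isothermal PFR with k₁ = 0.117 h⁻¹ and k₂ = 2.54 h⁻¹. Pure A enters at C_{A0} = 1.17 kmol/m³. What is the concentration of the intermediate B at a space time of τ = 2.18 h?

0.0436 kmol/m³

Solving the coupled first-order balances gives C_B(τ) = [k₁/(k₂−k₁)]·C_{A0}·(e^(−k₁τ) − e^(−k₂τ)).
e^(−k₁τ) = e^(−0.117×2.18) = e^(−0.2551) = 0.7749; e^(−k₂τ) = e^(−5.537) = 0.003938.
C_B = 0.117×1.17/(2.54−0.117) × (0.7749−0.003938) = 0.05650×0.7709 = 0.04355 kmol/m³.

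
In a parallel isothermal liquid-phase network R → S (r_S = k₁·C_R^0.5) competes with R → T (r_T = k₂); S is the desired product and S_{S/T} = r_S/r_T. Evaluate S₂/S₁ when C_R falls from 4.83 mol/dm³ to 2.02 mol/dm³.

S_{S/T} = (k₁/k₂)·C_R^0.5, so S₂/S₁ = (C_{R,2}/C_{R,1})^0.5.
= (2.02/4.83)^0.5 = (0.4182)^0.5 = 0.647.

0.647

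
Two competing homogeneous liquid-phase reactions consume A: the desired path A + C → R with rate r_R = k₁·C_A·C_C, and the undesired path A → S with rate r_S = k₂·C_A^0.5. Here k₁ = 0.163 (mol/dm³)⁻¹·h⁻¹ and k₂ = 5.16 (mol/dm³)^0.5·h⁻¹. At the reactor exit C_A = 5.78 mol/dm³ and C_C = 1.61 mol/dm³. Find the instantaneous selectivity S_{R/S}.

S_{R/S} = r_R/r_S = (k₁·C_A·C_C)/(k₂·C_A^0.5) = (k₁/k₂)·C_A^0.5·C_C.
= (0.163×5.780×1.610) / (5.16×5.780^0.5) = 1.517/12.41 = 0.122.
Since the desired path is higher order in A, keeping C_A high (PFR or concentrated feed) favours R.

0.122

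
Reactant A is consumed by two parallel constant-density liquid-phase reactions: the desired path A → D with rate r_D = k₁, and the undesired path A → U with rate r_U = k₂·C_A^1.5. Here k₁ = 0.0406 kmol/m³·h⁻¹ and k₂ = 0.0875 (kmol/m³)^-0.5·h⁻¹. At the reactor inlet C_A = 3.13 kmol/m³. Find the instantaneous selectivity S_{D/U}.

0.0838

S_{D/U} = r_D/r_U = (k₁)/(k₂·C_A^1.5) = (k₁/k₂)·C_A^-1.5.
= (0.0406) / (0.0875×3.130^1.5) = 0.04060/0.4845 = 0.0838.
The undesired path is higher order in A, so low C_A (CSTR or dilute feed) favours D.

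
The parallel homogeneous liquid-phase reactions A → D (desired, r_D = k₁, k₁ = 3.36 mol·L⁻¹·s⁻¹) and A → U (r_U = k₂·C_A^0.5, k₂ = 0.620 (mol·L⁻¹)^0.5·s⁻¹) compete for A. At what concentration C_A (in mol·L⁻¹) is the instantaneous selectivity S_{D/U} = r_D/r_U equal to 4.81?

S_{D/U} = (k₁/k₂)·C_A^-0.5 ⇒ C_A = (S·k₂/k₁)^(-2).
= (4.81×0.620/3.36)^(-2) = (0.8876)^(-2) = 1.27 mol·L⁻¹.

1.27 mol·L⁻¹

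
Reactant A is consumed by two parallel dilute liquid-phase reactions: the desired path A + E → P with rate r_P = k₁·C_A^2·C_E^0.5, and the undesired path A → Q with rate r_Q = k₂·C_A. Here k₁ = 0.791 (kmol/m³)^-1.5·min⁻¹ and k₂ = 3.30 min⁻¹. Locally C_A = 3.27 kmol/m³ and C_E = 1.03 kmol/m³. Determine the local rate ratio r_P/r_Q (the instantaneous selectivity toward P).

0.795

S_{P/Q} = r_P/r_Q = (k₁·C_A^2·C_E^0.5)/(k₂·C_A) = (k₁/k₂)·C_A·C_E^0.5.
= (0.791×3.270^2×1.030^0.5) / (3.30×3.270) = 8.584/10.79 = 0.795.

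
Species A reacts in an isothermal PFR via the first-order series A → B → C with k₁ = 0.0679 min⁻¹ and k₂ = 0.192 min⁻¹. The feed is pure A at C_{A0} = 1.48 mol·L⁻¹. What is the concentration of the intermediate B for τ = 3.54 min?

0.226 mol·L⁻¹

Solving the coupled first-order balances gives C_B(τ) = [k₁/(k₂−k₁)]·C_{A0}·(e^(−k₁τ) − e^(−k₂τ)).
e^(−k₁τ) = e^(−0.0679×3.54) = e^(−0.2404) = 0.7863; e^(−k₂τ) = e^(−0.6797) = 0.5068.
C_B = 0.0679×1.48/(0.192−0.0679) × (0.7863−0.5068) = 0.8098×0.2796 = 0.2264 mol·L⁻¹.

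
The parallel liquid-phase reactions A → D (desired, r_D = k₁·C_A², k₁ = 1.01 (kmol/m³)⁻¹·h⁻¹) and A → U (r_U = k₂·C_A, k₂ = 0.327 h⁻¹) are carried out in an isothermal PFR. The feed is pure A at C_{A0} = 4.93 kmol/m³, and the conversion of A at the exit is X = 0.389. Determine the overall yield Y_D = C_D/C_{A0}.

C_A = C_{A0}(1−X) = 3.012 kmol/m³.
Along a PFR/batch, dC_U/dC_A = −r_U/(r_D+r_U) = −k₂/(k₂+k₁·C_A).
Integrating from C_{A0} to C_A: C_U = (0.327/1.01)·ln[(0.327+1.01·4.93)/(0.327+1.01·3.01)] = 0.3238·ln(5.306/3.369) = 0.1470 kmol/m³.
Then C_D = (C_{A0}−C_A) − C_U = 1.918 − 0.1470 = 1.771 kmol/m³.
Y_D = C_D/C_{A0} = 1.771/4.93 = 0.359.

0.359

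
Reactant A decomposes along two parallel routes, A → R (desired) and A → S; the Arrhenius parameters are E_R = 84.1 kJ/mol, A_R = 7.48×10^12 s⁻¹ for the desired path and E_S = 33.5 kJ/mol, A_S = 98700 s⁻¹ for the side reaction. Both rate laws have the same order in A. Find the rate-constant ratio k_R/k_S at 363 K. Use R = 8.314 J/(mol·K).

With equal orders, S_{R/S} = k_R/k_S = (A_R/A_S)·exp[(E_S−E_R)/(RT)].
(E_S−E_R)/(RT) = (33.5−84.1)×10³/(8.314×363) = -50600/3018 = -16.77.
k_R/k_S = (7.48×10^12/98700)·exp(-16.77) = 7.579×10^7 × 5.231×10^-8 = 3.96.
Since E_R > E_S, raising the temperature improves selectivity toward R.

3.96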